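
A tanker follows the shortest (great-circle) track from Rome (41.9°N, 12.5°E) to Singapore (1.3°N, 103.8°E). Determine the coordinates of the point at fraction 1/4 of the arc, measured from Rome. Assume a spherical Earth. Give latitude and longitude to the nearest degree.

Convert each endpoint to a unit vector on the sphere (x = cos φ cos λ, y = cos φ sin λ, z = sin φ).
The central angle between the endpoints is δ = arccos(p₁·p₂) ≈ 1.573 rad (90.1°).
Interpolate at f = 1/4 with slerp weights a = sin((1−f)δ)/sin δ ≈ 0.924, b = sin(fδ)/sin δ ≈ 0.383.
p = a·p₁ + b·p₂ ≈ (0.580, 0.521, 0.626); φ = arcsin(p_z) ≈ 38.76°, λ = atan2(p_y, p_x) ≈ 41.91°.

≈ 39°N, 42°E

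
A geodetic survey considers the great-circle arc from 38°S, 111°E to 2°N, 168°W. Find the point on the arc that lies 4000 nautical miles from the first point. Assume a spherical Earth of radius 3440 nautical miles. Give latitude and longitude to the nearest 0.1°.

≈ 8.9°S, 178.2°E

The haversine formula gives a central angle δ ≈ 1.469 rad (84.2°) between the endpoints. The total great-circle distance is δ·R ≈ 1.469 × 3440 ≈ 5053 nmi, so the target fraction is f = 4000/5053 ≈ 0.792.
Interpolate at f ≈ 0.792 with slerp weights a = sin((1−f)δ)/sin δ ≈ 0.303, b = sin(fδ)/sin δ ≈ 0.923.
p = a·p₁ + b·p₂ ≈ (-0.988, 0.031, -0.154); φ = arcsin(p_z) ≈ -8.88°, λ = atan2(p_y, p_x) ≈ 178.19°.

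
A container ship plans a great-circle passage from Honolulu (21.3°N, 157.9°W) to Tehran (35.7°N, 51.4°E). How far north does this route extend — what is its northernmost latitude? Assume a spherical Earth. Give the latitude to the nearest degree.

≈ 66°N

The great circle lies in the plane with unit normal n̂ = (p₁ × p₂)/|p₁ × p₂|.
Here n̂_z ≈ -0.414; the vertex latitude is φ_max = arccos|n̂_z| ≈ 65.5°.
Check via Clairaut: cos φ_max = |cos φ₁| · sin C = cos(21.3°)·sin(26.4°) ≈ 0.414, again giving ≈ 65.5°.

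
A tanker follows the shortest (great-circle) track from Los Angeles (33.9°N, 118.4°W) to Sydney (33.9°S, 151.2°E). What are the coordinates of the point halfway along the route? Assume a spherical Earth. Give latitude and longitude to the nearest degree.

Convert each endpoint to a unit vector on the sphere (x = cos φ cos λ, y = cos φ sin λ, z = sin φ).
The central angle between the endpoints is δ = arccos(p₁·p₂) ≈ 1.892 rad (108.4°).
Interpolate at f = 1/2 with slerp weights a = sin((1−f)δ)/sin δ ≈ 0.855, b = sin(fδ)/sin δ ≈ 0.855.
p = a·p₁ + b·p₂ ≈ (-0.959, -0.282, 0.000); φ = arcsin(p_z) ≈ 0.00°, λ = atan2(p_y, p_x) ≈ -163.60°.

≈ 0°N, 164°W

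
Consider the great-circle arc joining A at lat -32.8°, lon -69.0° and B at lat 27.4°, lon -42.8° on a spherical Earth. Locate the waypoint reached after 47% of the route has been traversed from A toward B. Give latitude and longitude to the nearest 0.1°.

Write both endpoints as unit vectors p₁, p₂ with components (cos φ cos λ, cos φ sin λ, sin φ).
The central angle between the endpoints is δ = arccos(p₁·p₂) ≈ 1.137 rad (65.1°).
Interpolate at f = 0.47 with slerp weights a = sin((1−f)δ)/sin δ ≈ 0.625, b = sin(fδ)/sin δ ≈ 0.561.
p = a·p₁ + b·p₂ ≈ (0.554, -0.829, -0.080); φ = arcsin(p_z) ≈ -4.59°, λ = atan2(p_y, p_x) ≈ -56.25°.

≈ lat -4.6°, lon -56.2°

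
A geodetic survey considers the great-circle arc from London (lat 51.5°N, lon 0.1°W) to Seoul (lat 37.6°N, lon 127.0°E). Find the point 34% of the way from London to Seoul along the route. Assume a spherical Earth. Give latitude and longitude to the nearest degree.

≈ lat 66°N, lon 46°E

The haversine formula gives a central angle δ ≈ 1.390 rad (79.6°) between the endpoints.
Interpolate at f = 0.34 with slerp weights a = sin((1−f)δ)/sin δ ≈ 0.807, b = sin(fδ)/sin δ ≈ 0.463.
p = a·p₁ + b·p₂ ≈ (0.282, 0.292, 0.914); φ = arcsin(p_z) ≈ 66.06°, λ = atan2(p_y, p_x) ≈ 46.01°.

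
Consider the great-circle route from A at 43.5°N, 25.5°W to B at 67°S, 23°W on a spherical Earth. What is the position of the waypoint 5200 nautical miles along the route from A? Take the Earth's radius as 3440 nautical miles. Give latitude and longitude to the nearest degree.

Convert each endpoint to a unit vector on the sphere (x = cos φ cos λ, y = cos φ sin λ, z = sin φ).
The central angle between the endpoints is δ = arccos(p₁·p₂) ≈ 1.929 rad (110.5°). The total great-circle distance is δ·R ≈ 1.929 × 3440 ≈ 6635 nmi, so the target fraction is f = 5200/6635 ≈ 0.784.
Interpolate at f ≈ 0.784 with slerp weights a = sin((1−f)δ)/sin δ ≈ 0.433, b = sin(fδ)/sin δ ≈ 1.066.
p = a·p₁ + b·p₂ ≈ (0.667, -0.298, -0.683); φ = arcsin(p_z) ≈ -43.10°, λ = atan2(p_y, p_x) ≈ -24.07°.

≈ 43°S, 24°W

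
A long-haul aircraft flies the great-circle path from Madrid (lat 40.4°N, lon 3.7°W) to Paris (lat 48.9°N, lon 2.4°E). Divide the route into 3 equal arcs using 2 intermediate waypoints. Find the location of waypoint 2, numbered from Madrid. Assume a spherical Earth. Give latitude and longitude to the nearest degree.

From cos δ = sin φ₁ sin φ₂ + cos φ₁ cos φ₂ cos Δλ, the central angle is δ ≈ 0.166 rad (9.5°).
Interpolate at f = 2/3 with slerp weights a = sin((1−f)δ)/sin δ ≈ 0.335, b = sin(fδ)/sin δ ≈ 0.668.
p = a·p₁ + b·p₂ ≈ (0.693, 0.002, 0.721); φ = arcsin(p_z) ≈ 46.10°, λ = atan2(p_y, p_x) ≈ 0.16°.

≈ lat 46°N, lon 0°E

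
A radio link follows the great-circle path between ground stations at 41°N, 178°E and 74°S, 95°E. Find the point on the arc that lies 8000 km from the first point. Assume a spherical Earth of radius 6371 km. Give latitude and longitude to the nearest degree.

Write both endpoints as unit vectors p₁, p₂ with components (cos φ cos λ, cos φ sin λ, sin φ).
The central angle between the endpoints is δ = arccos(p₁·p₂) ≈ 2.221 rad (127.2°). The total great-circle distance is δ·R ≈ 2.221 × 6371 ≈ 14150 km, so the target fraction is f = 8000/14150 ≈ 0.565.
Interpolate at f ≈ 0.565 with slerp weights a = sin((1−f)δ)/sin δ ≈ 1.033, b = sin(fδ)/sin δ ≈ 1.194.
p = a·p₁ + b·p₂ ≈ (-0.808, 0.355, -0.471); φ = arcsin(p_z) ≈ -28.07°, λ = atan2(p_y, p_x) ≈ 156.26°.

≈ 28°S, 156°E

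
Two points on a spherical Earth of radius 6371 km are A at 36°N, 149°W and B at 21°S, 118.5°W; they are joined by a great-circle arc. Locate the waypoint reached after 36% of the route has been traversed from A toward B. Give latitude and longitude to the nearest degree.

≈ 16°N, 137°W

From cos δ = sin φ₁ sin φ₂ + cos φ₁ cos φ₂ cos Δλ, the central angle is δ ≈ 1.115 rad (63.9°).
Interpolate at f = 0.36 with slerp weights a = sin((1−f)δ)/sin δ ≈ 0.729, b = sin(fδ)/sin δ ≈ 0.435.
p = a·p₁ + b·p₂ ≈ (-0.699, -0.661, 0.273); φ = arcsin(p_z) ≈ 15.82°, λ = atan2(p_y, p_x) ≈ -136.63°.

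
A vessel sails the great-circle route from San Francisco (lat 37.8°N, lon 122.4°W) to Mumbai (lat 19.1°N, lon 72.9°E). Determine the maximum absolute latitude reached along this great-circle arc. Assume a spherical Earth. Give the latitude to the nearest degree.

The great circle lies in the plane with unit normal n̂ = (p₁ × p₂)/|p₁ × p₂|.
Here n̂_z ≈ -0.231; the vertex latitude is φ_max = arccos|n̂_z| ≈ 76.7°.
Check via Clairaut: cos φ_max = |cos φ₁| · sin C = cos(37.8°)·sin(17.0°) ≈ 0.231, again giving ≈ 76.7°.

≈ 77°N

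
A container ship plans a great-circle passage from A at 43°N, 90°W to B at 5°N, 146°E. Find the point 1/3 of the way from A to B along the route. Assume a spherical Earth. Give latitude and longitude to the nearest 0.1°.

Write both endpoints as unit vectors p₁, p₂ with components (cos φ cos λ, cos φ sin λ, sin φ).
The central angle between the endpoints is δ = arccos(p₁·p₂) ≈ 1.926 rad (110.4°).
Interpolate at f = 1/3 with slerp weights a = sin((1−f)δ)/sin δ ≈ 1.023, b = sin(fδ)/sin δ ≈ 0.639.
p = a·p₁ + b·p₂ ≈ (-0.528, -0.392, 0.753); φ = arcsin(p_z) ≈ 48.89°, λ = atan2(p_y, p_x) ≈ -143.36°.

≈ 48.9°N, 143.4°W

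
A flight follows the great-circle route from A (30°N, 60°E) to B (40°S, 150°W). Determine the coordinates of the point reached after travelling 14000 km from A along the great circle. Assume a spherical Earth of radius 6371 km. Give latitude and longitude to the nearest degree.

From cos δ = sin φ₁ sin φ₂ + cos φ₁ cos φ₂ cos Δλ, the central angle is δ ≈ 2.681 rad (153.6°). The total great-circle distance is δ·R ≈ 2.681 × 6371 ≈ 17083 km, so the target fraction is f = 14000/17083 ≈ 0.820.
Interpolate at f ≈ 0.820 with slerp weights a = sin((1−f)δ)/sin δ ≈ 1.047, b = sin(fδ)/sin δ ≈ 1.823.
p = a·p₁ + b·p₂ ≈ (-0.756, 0.087, -0.648); φ = arcsin(p_z) ≈ -40.43°, λ = atan2(p_y, p_x) ≈ 173.44°.

≈ (40°S, 173°E)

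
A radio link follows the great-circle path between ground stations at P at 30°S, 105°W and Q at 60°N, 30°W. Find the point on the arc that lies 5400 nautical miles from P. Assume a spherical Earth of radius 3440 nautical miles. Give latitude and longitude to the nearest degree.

≈ 48°N, 55°W

Write both endpoints as unit vectors p₁, p₂ with components (cos φ cos λ, cos φ sin λ, sin φ).
The central angle between the endpoints is δ = arccos(p₁·p₂) ≈ 1.898 rad (108.7°). The total great-circle distance is δ·R ≈ 1.898 × 3440 ≈ 6527 nmi, so the target fraction is f = 5400/6527 ≈ 0.827.
Interpolate at f ≈ 0.827 with slerp weights a = sin((1−f)δ)/sin δ ≈ 0.340, b = sin(fδ)/sin δ ≈ 1.056.
p = a·p₁ + b·p₂ ≈ (0.381, -0.548, 0.744); φ = arcsin(p_z) ≈ 48.11°, λ = atan2(p_y, p_x) ≈ -55.20°.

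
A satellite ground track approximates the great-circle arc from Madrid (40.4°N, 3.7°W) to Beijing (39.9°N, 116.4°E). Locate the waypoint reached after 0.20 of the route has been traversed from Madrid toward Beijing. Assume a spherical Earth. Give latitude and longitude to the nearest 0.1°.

≈ 51.5°N, 14.2°E

Write both endpoints as unit vectors p₁, p₂ with components (cos φ cos λ, cos φ sin λ, sin φ).
The central angle between the endpoints is δ = arccos(p₁·p₂) ≈ 1.448 rad (82.9°).
Interpolate at f = 0.20 with slerp weights a = sin((1−f)δ)/sin δ ≈ 0.923, b = sin(fδ)/sin δ ≈ 0.288.
p = a·p₁ + b·p₂ ≈ (0.603, 0.152, 0.783); φ = arcsin(p_z) ≈ 51.52°, λ = atan2(p_y, p_x) ≈ 14.17°.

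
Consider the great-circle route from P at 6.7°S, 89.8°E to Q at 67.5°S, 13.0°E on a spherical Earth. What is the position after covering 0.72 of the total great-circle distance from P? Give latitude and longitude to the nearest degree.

Convert each endpoint to a unit vector on the sphere (x = cos φ cos λ, y = cos φ sin λ, z = sin φ).
The central angle between the endpoints is δ = arccos(p₁·p₂) ≈ 1.375 rad (78.8°).
Interpolate at f = 0.72 with slerp weights a = sin((1−f)δ)/sin δ ≈ 0.383, b = sin(fδ)/sin δ ≈ 0.852.
p = a·p₁ + b·p₂ ≈ (0.319, 0.454, -0.832); φ = arcsin(p_z) ≈ -56.31°, λ = atan2(p_y, p_x) ≈ 54.87°.

≈ 56°S, 55°E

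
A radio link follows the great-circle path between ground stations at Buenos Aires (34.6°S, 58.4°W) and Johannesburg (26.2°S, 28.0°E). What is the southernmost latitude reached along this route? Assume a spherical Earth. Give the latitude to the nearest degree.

The great circle lies in the plane with unit normal n̂ = (p₁ × p₂)/|p₁ × p₂|.
Here n̂_z ≈ +0.772; the vertex latitude is φ_max = arccos|n̂_z| ≈ 39.5°.
Check via Clairaut: cos φ_max = |cos φ₁| · sin C = cos(34.6°)·sin(110.3°) ≈ 0.772, again giving ≈ 39.5°.

≈ 39°S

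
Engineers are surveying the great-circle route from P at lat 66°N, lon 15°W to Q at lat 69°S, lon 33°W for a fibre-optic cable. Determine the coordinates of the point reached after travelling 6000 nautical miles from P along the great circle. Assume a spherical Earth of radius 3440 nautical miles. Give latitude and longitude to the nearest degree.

The haversine formula gives a central angle δ ≈ 2.366 rad (135.6°) between the endpoints. The total great-circle distance is δ·R ≈ 2.366 × 3440 ≈ 8140 nmi, so the target fraction is f = 6000/8140 ≈ 0.737.
Interpolate at f ≈ 0.737 with slerp weights a = sin((1−f)δ)/sin δ ≈ 0.833, b = sin(fδ)/sin δ ≈ 1.407.
p = a·p₁ + b·p₂ ≈ (0.750, -0.362, -0.553); φ = arcsin(p_z) ≈ -33.59°, λ = atan2(p_y, p_x) ≈ -25.78°.

≈ lat 34°S, lon 26°W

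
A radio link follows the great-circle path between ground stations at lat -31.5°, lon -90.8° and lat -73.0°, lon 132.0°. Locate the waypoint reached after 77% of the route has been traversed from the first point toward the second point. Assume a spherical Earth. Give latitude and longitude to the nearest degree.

≈ lat -79°, lon -159°

Convert each endpoint to a unit vector on the sphere (x = cos φ cos λ, y = cos φ sin λ, z = sin φ).
The central angle between the endpoints is δ = arccos(p₁·p₂) ≈ 1.248 rad (71.5°).
Interpolate at f = 0.77 with slerp weights a = sin((1−f)δ)/sin δ ≈ 0.299, b = sin(fδ)/sin δ ≈ 0.864.
p = a·p₁ + b·p₂ ≈ (-0.173, -0.067, -0.983); φ = arcsin(p_z) ≈ -79.33°, λ = atan2(p_y, p_x) ≈ -158.87°.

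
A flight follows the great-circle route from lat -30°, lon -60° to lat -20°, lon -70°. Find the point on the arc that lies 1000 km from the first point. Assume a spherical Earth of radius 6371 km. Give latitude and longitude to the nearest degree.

Write both endpoints as unit vectors p₁, p₂ with components (cos φ cos λ, cos φ sin λ, sin φ).
The central angle between the endpoints is δ = arccos(p₁·p₂) ≈ 0.235 rad (13.5°). The total great-circle distance is δ·R ≈ 0.235 × 6371 ≈ 1499 km, so the target fraction is f = 1000/1499 ≈ 0.667.
Interpolate at f ≈ 0.667 with slerp weights a = sin((1−f)δ)/sin δ ≈ 0.336, b = sin(fδ)/sin δ ≈ 0.671.
p = a·p₁ + b·p₂ ≈ (0.361, -0.844, -0.397); φ = arcsin(p_z) ≈ -23.40°, λ = atan2(p_y, p_x) ≈ -66.85°.

≈ lat -23°, lon -67°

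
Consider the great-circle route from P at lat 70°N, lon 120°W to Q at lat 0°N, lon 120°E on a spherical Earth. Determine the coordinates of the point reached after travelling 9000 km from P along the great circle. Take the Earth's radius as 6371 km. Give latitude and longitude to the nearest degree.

From cos δ = sin φ₁ sin φ₂ + cos φ₁ cos φ₂ cos Δλ, the central angle is δ ≈ 1.743 rad (99.8°). The total great-circle distance is δ·R ≈ 1.743 × 6371 ≈ 11102 km, so the target fraction is f = 9000/11102 ≈ 0.811.
Interpolate at f ≈ 0.811 with slerp weights a = sin((1−f)δ)/sin δ ≈ 0.329, b = sin(fδ)/sin δ ≈ 1.002.
p = a·p₁ + b·p₂ ≈ (-0.557, 0.771, 0.309); φ = arcsin(p_z) ≈ 18.00°, λ = atan2(p_y, p_x) ≈ 125.88°.

≈ lat 18°N, lon 126°E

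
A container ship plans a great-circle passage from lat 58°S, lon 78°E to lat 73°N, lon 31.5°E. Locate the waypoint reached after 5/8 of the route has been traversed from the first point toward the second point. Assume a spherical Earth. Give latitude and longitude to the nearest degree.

Convert each endpoint to a unit vector on the sphere (x = cos φ cos λ, y = cos φ sin λ, z = sin φ).
The central angle between the endpoints is δ = arccos(p₁·p₂) ≈ 2.352 rad (134.8°).
Interpolate at f = 5/8 with slerp weights a = sin((1−f)δ)/sin δ ≈ 1.088, b = sin(fδ)/sin δ ≈ 1.402.
p = a·p₁ + b·p₂ ≈ (0.469, 0.778, 0.418); φ = arcsin(p_z) ≈ 24.71°, λ = atan2(p_y, p_x) ≈ 58.90°.

≈ lat 25°N, lon 59°E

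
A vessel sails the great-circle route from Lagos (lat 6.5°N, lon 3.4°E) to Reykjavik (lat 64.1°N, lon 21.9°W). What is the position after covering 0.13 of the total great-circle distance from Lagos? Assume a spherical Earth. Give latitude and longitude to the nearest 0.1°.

Write both endpoints as unit vectors p₁, p₂ with components (cos φ cos λ, cos φ sin λ, sin φ).
The central angle between the endpoints is δ = arccos(p₁·p₂) ≈ 1.054 rad (60.4°).
Interpolate at f = 0.13 with slerp weights a = sin((1−f)δ)/sin δ ≈ 0.913, b = sin(fδ)/sin δ ≈ 0.157.
p = a·p₁ + b·p₂ ≈ (0.969, 0.028, 0.245); φ = arcsin(p_z) ≈ 14.16°, λ = atan2(p_y, p_x) ≈ 1.67°.

≈ lat 14.2°N, lon 1.7°E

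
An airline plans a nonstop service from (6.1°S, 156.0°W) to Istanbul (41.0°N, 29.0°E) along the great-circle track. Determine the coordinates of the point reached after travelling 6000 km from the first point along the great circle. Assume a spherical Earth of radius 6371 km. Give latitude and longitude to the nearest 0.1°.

Convert each endpoint to a unit vector on the sphere (x = cos φ cos λ, y = cos φ sin λ, z = sin φ).
The central angle between the endpoints is δ = arccos(p₁·p₂) ≈ 2.527 rad (144.8°). The total great-circle distance is δ·R ≈ 2.527 × 6371 ≈ 16103 km, so the target fraction is f = 6000/16103 ≈ 0.373.
Interpolate at f ≈ 0.373 with slerp weights a = sin((1−f)δ)/sin δ ≈ 1.735, b = sin(fδ)/sin δ ≈ 1.403.
p = a·p₁ + b·p₂ ≈ (-0.650, -0.188, 0.736); φ = arcsin(p_z) ≈ 47.41°, λ = atan2(p_y, p_x) ≈ -163.84°.

≈ (47.4°N, 163.8°W)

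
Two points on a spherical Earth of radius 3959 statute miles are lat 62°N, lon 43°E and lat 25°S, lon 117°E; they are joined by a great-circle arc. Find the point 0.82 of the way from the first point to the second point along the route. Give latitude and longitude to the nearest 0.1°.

Convert each endpoint to a unit vector on the sphere (x = cos φ cos λ, y = cos φ sin λ, z = sin φ).
The central angle between the endpoints is δ = arccos(p₁·p₂) ≈ 1.830 rad (104.8°).
Interpolate at f = 0.82 with slerp weights a = sin((1−f)δ)/sin δ ≈ 0.335, b = sin(fδ)/sin δ ≈ 1.032.
p = a·p₁ + b·p₂ ≈ (-0.310, 0.940, -0.141); φ = arcsin(p_z) ≈ -8.09°, λ = atan2(p_y, p_x) ≈ 108.23°.

≈ lat 8.1°S, lon 108.2°E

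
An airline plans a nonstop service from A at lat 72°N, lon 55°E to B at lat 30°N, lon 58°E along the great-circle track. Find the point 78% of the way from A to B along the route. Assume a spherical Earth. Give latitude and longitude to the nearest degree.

≈ lat 39°N, lon 58°E

The haversine formula gives a central angle δ ≈ 0.734 rad (42.0°) between the endpoints.
Interpolate at f = 0.78 with slerp weights a = sin((1−f)δ)/sin δ ≈ 0.240, b = sin(fδ)/sin δ ≈ 0.809.
p = a·p₁ + b·p₂ ≈ (0.414, 0.655, 0.633); φ = arcsin(p_z) ≈ 39.24°, λ = atan2(p_y, p_x) ≈ 57.71°.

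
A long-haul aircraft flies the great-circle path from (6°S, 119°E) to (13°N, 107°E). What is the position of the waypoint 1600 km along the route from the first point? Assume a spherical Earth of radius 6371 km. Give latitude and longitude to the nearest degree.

≈ (6°N, 111°E)

The haversine formula gives a central angle δ ≈ 0.391 rad (22.4°) between the endpoints. The total great-circle distance is δ·R ≈ 0.391 × 6371 ≈ 2494 km, so the target fraction is f = 1600/2494 ≈ 0.641.
Interpolate at f ≈ 0.641 with slerp weights a = sin((1−f)δ)/sin δ ≈ 0.367, b = sin(fδ)/sin δ ≈ 0.651.
p = a·p₁ + b·p₂ ≈ (-0.362, 0.926, 0.108); φ = arcsin(p_z) ≈ 6.21°, λ = atan2(p_y, p_x) ≈ 111.37°.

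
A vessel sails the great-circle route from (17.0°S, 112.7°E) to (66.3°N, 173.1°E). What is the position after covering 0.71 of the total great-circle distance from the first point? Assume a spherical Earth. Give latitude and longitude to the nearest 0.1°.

≈ (45.3°N, 140.0°E)

The haversine formula gives a central angle δ ≈ 1.649 rad (94.5°) between the endpoints.
Interpolate at f = 0.71 with slerp weights a = sin((1−f)δ)/sin δ ≈ 0.462, b = sin(fδ)/sin δ ≈ 0.924.
p = a·p₁ + b·p₂ ≈ (-0.539, 0.452, 0.711); φ = arcsin(p_z) ≈ 45.31°, λ = atan2(p_y, p_x) ≈ 140.03°.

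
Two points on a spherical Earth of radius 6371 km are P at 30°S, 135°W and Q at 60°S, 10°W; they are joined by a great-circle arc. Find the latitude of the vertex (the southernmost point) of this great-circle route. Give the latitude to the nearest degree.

≈ 69°S

The great circle lies in the plane with unit normal n̂ = (p₁ × p₂)/|p₁ × p₂|.
Here n̂_z ≈ +0.361; the vertex latitude is φ_max = arccos|n̂_z| ≈ 68.8°.
Check via Clairaut: cos φ_max = |cos φ₁| · sin C = cos(30.0°)·sin(155.4°) ≈ 0.361, again giving ≈ 68.8°.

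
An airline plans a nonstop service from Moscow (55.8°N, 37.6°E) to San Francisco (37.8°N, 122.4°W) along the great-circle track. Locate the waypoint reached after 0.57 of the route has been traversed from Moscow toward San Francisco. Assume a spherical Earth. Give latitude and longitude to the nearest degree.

≈ 73°N, 100°W

The haversine formula gives a central angle δ ≈ 1.481 rad (84.9°) between the endpoints.
Interpolate at f = 0.57 with slerp weights a = sin((1−f)δ)/sin δ ≈ 0.597, b = sin(fδ)/sin δ ≈ 0.750.
p = a·p₁ + b·p₂ ≈ (-0.052, -0.296, 0.954); φ = arcsin(p_z) ≈ 72.52°, λ = atan2(p_y, p_x) ≈ -99.94°.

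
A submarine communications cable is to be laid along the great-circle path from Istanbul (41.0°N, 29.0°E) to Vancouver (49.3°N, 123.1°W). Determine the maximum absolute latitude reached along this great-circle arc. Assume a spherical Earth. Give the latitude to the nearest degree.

≈ 77°N

The great circle lies in the plane with unit normal n̂ = (p₁ × p₂)/|p₁ × p₂|.
Here n̂_z ≈ -0.231; the vertex latitude is φ_max = arccos|n̂_z| ≈ 76.7°.
Check via Clairaut: cos φ_max = |cos φ₁| · sin C = cos(41.0°)·sin(17.8°) ≈ 0.231, again giving ≈ 76.7°.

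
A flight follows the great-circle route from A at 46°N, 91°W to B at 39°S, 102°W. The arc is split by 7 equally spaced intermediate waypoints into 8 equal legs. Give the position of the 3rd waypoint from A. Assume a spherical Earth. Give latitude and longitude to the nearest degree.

≈ 14°N, 96°W

Convert each endpoint to a unit vector on the sphere (x = cos φ cos λ, y = cos φ sin λ, z = sin φ).
The central angle between the endpoints is δ = arccos(p₁·p₂) ≈ 1.493 rad (85.6°).
Interpolate at f = 3/8 with slerp weights a = sin((1−f)δ)/sin δ ≈ 0.806, b = sin(fδ)/sin δ ≈ 0.533.
p = a·p₁ + b·p₂ ≈ (-0.096, -0.965, 0.245); φ = arcsin(p_z) ≈ 14.15°, λ = atan2(p_y, p_x) ≈ -95.67°.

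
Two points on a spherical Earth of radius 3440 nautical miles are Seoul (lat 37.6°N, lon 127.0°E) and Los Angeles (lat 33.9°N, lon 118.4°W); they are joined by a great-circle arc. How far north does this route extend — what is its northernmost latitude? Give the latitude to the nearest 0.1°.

The great circle lies in the plane with unit normal n̂ = (p₁ × p₂)/|p₁ × p₂|.
Here n̂_z ≈ +0.599; the vertex latitude is φ_max = arccos|n̂_z| ≈ 53.2°.
Check via Clairaut: cos φ_max = |cos φ₁| · sin C = cos(37.6°)·sin(49.1°) ≈ 0.599, again giving ≈ 53.2°.

≈ 53.2°N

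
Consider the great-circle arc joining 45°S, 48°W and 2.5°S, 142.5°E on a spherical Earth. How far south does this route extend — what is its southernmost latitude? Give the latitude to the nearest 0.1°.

The great circle lies in the plane with unit normal n̂ = (p₁ × p₂)/|p₁ × p₂|.
Here n̂_z ≈ -0.172; the vertex latitude is φ_max = arccos|n̂_z| ≈ 80.1°.
Check via Clairaut: cos φ_max = |cos φ₁| · sin C = cos(45.0°)·sin(165.9°) ≈ 0.172, again giving ≈ 80.1°.

≈ 80.1°S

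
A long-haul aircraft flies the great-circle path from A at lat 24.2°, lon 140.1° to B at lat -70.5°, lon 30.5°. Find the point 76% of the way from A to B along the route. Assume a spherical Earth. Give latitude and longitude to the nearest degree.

The haversine formula gives a central angle δ ≈ 2.081 rad (119.2°) between the endpoints.
Interpolate at f = 0.76 with slerp weights a = sin((1−f)δ)/sin δ ≈ 0.549, b = sin(fδ)/sin δ ≈ 1.146.
p = a·p₁ + b·p₂ ≈ (-0.055, 0.515, -0.855); φ = arcsin(p_z) ≈ -58.79°, λ = atan2(p_y, p_x) ≈ 96.04°.

≈ lat -59°, lon 96°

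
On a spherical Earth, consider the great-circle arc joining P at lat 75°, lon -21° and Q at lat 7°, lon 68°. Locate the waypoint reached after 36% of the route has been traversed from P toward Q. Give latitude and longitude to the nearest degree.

Write both endpoints as unit vectors p₁, p₂ with components (cos φ cos λ, cos φ sin λ, sin φ).
The central angle between the endpoints is δ = arccos(p₁·p₂) ≈ 1.448 rad (83.0°).
Interpolate at f = 0.36 with slerp weights a = sin((1−f)δ)/sin δ ≈ 0.806, b = sin(fδ)/sin δ ≈ 0.502.
p = a·p₁ + b·p₂ ≈ (0.381, 0.387, 0.840); φ = arcsin(p_z) ≈ 57.09°, λ = atan2(p_y, p_x) ≈ 45.43°.

≈ lat 57°, lon 45°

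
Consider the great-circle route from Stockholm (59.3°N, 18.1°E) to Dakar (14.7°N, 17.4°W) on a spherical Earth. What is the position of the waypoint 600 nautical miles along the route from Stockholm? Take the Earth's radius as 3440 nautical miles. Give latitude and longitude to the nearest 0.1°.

Convert each endpoint to a unit vector on the sphere (x = cos φ cos λ, y = cos φ sin λ, z = sin φ).
The central angle between the endpoints is δ = arccos(p₁·p₂) ≈ 0.902 rad (51.7°). The total great-circle distance is δ·R ≈ 0.902 × 3440 ≈ 3102 nmi, so the target fraction is f = 600/3102 ≈ 0.193.
Interpolate at f ≈ 0.193 with slerp weights a = sin((1−f)δ)/sin δ ≈ 0.848, b = sin(fδ)/sin δ ≈ 0.221.
p = a·p₁ + b·p₂ ≈ (0.616, 0.070, 0.785); φ = arcsin(p_z) ≈ 51.72°, λ = atan2(p_y, p_x) ≈ 6.53°.

≈ 51.7°N, 6.5°E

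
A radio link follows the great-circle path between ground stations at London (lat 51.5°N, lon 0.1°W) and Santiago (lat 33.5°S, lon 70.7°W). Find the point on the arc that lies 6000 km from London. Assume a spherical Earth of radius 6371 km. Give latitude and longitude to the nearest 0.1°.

≈ lat 9.7°N, lon 42.0°W

Convert each endpoint to a unit vector on the sphere (x = cos φ cos λ, y = cos φ sin λ, z = sin φ).
The central angle between the endpoints is δ = arccos(p₁·p₂) ≈ 1.833 rad (105.0°). The total great-circle distance is δ·R ≈ 1.833 × 6371 ≈ 11680 km, so the target fraction is f = 6000/11680 ≈ 0.514.
Interpolate at f ≈ 0.514 with slerp weights a = sin((1−f)δ)/sin δ ≈ 0.806, b = sin(fδ)/sin δ ≈ 0.837.
p = a·p₁ + b·p₂ ≈ (0.732, -0.660, 0.168); φ = arcsin(p_z) ≈ 9.69°, λ = atan2(p_y, p_x) ≈ -42.02°.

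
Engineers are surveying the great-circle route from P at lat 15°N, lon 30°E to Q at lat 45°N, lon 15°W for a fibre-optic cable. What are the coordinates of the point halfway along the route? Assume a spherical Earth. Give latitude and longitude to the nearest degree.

≈ lat 32°N, lon 11°E

Write both endpoints as unit vectors p₁, p₂ with components (cos φ cos λ, cos φ sin λ, sin φ).
The central angle between the endpoints is δ = arccos(p₁·p₂) ≈ 0.842 rad (48.2°).
Interpolate at f = 1/2 with slerp weights a = sin((1−f)δ)/sin δ ≈ 0.548, b = sin(fδ)/sin δ ≈ 0.548.
p = a·p₁ + b·p₂ ≈ (0.832, 0.164, 0.529); φ = arcsin(p_z) ≈ 31.95°, λ = atan2(p_y, p_x) ≈ 11.17°.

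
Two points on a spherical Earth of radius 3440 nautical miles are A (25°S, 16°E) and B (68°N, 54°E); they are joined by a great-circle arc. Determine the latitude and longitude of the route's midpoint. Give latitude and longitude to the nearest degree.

≈ (22°N, 27°E)

The haversine formula gives a central angle δ ≈ 1.695 rad (97.1°) between the endpoints.
Interpolate at f = 1/2 with slerp weights a = sin((1−f)δ)/sin δ ≈ 0.756, b = sin(fδ)/sin δ ≈ 0.756.
p = a·p₁ + b·p₂ ≈ (0.825, 0.418, 0.381); φ = arcsin(p_z) ≈ 22.41°, λ = atan2(p_y, p_x) ≈ 26.87°.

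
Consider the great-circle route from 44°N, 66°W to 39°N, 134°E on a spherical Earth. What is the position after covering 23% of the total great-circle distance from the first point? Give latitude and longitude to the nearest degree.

≈ 65°N, 79°W

From cos δ = sin φ₁ sin φ₂ + cos φ₁ cos φ₂ cos Δλ, the central angle is δ ≈ 1.659 rad (95.1°).
Interpolate at f = 0.23 with slerp weights a = sin((1−f)δ)/sin δ ≈ 0.961, b = sin(fδ)/sin δ ≈ 0.374.
p = a·p₁ + b·p₂ ≈ (0.079, -0.423, 0.903); φ = arcsin(p_z) ≈ 64.54°, λ = atan2(p_y, p_x) ≈ -79.36°.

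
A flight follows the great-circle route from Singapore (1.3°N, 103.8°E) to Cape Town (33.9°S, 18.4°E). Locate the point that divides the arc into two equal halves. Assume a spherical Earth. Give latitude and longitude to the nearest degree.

Convert each endpoint to a unit vector on the sphere (x = cos φ cos λ, y = cos φ sin λ, z = sin φ).
The central angle between the endpoints is δ = arccos(p₁·p₂) ≈ 1.517 rad (86.9°).
Interpolate at f = 1/2 with slerp weights a = sin((1−f)δ)/sin δ ≈ 0.689, b = sin(fδ)/sin δ ≈ 0.689.
p = a·p₁ + b·p₂ ≈ (0.378, 0.849, -0.369); φ = arcsin(p_z) ≈ -21.63°, λ = atan2(p_y, p_x) ≈ 65.99°.

≈ 22°S, 66°E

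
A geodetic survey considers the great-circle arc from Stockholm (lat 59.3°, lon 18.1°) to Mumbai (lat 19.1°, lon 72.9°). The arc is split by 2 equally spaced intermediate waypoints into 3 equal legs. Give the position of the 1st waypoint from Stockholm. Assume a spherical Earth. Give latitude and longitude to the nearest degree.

Convert each endpoint to a unit vector on the sphere (x = cos φ cos λ, y = cos φ sin λ, z = sin φ).
The central angle between the endpoints is δ = arccos(p₁·p₂) ≈ 0.977 rad (56.0°).
Interpolate at f = 1/3 with slerp weights a = sin((1−f)δ)/sin δ ≈ 0.731, b = sin(fδ)/sin δ ≈ 0.386.
p = a·p₁ + b·p₂ ≈ (0.462, 0.465, 0.755); φ = arcsin(p_z) ≈ 49.05°, λ = atan2(p_y, p_x) ≈ 45.15°.

≈ lat 49°, lon 45°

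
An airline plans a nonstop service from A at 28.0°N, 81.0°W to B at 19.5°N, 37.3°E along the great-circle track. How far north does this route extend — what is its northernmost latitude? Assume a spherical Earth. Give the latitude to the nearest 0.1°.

≈ 41.0°N

The great circle lies in the plane with unit normal n̂ = (p₁ × p₂)/|p₁ × p₂|.
Here n̂_z ≈ +0.754; the vertex latitude is φ_max = arccos|n̂_z| ≈ 41.0°.
Check via Clairaut: cos φ_max = |cos φ₁| · sin C = cos(28.0°)·sin(58.7°) ≈ 0.754, again giving ≈ 41.0°.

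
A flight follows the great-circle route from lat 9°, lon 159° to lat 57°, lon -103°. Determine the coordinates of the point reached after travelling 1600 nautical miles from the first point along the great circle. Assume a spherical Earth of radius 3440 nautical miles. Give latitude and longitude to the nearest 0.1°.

≈ lat 30.8°, lon 175.4°

Convert each endpoint to a unit vector on the sphere (x = cos φ cos λ, y = cos φ sin λ, z = sin φ).
The central angle between the endpoints is δ = arccos(p₁·p₂) ≈ 1.514 rad (86.8°). The total great-circle distance is δ·R ≈ 1.514 × 3440 ≈ 5210 nmi, so the target fraction is f = 1600/5210 ≈ 0.307.
Interpolate at f ≈ 0.307 with slerp weights a = sin((1−f)δ)/sin δ ≈ 0.868, b = sin(fδ)/sin δ ≈ 0.449.
p = a·p₁ + b·p₂ ≈ (-0.856, 0.069, 0.513); φ = arcsin(p_z) ≈ 30.84°, λ = atan2(p_y, p_x) ≈ 175.39°.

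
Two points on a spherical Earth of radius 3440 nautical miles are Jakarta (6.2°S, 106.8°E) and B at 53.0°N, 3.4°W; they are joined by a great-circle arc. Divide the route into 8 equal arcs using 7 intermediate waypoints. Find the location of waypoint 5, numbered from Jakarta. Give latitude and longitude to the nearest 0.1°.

The haversine formula gives a central angle δ ≈ 1.868 rad (107.0°) between the endpoints.
Interpolate at f = 5/8 with slerp weights a = sin((1−f)δ)/sin δ ≈ 0.674, b = sin(fδ)/sin δ ≈ 0.962.
p = a·p₁ + b·p₂ ≈ (0.384, 0.607, 0.695); φ = arcsin(p_z) ≈ 44.06°, λ = atan2(p_y, p_x) ≈ 57.68°.

≈ 44.1°N, 57.7°E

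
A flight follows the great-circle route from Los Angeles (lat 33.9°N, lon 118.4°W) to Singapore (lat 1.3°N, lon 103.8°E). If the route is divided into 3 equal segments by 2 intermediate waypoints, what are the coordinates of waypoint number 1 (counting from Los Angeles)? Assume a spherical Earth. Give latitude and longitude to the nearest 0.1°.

Write both endpoints as unit vectors p₁, p₂ with components (cos φ cos λ, cos φ sin λ, sin φ).
The central angle between the endpoints is δ = arccos(p₁·p₂) ≈ 2.217 rad (127.0°).
Interpolate at f = 1/3 with slerp weights a = sin((1−f)δ)/sin δ ≈ 1.247, b = sin(fδ)/sin δ ≈ 0.844.
p = a·p₁ + b·p₂ ≈ (-0.693, -0.092, 0.715); φ = arcsin(p_z) ≈ 45.62°, λ = atan2(p_y, p_x) ≈ -172.48°.

≈ lat 45.6°N, lon 172.5°W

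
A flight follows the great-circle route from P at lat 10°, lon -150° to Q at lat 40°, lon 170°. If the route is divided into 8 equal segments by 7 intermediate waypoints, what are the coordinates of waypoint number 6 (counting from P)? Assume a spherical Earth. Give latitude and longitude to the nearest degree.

Convert each endpoint to a unit vector on the sphere (x = cos φ cos λ, y = cos φ sin λ, z = sin φ).
The central angle between the endpoints is δ = arccos(p₁·p₂) ≈ 0.810 rad (46.4°).
Interpolate at f = 6/8 with slerp weights a = sin((1−f)δ)/sin δ ≈ 0.278, b = sin(fδ)/sin δ ≈ 0.788.
p = a·p₁ + b·p₂ ≈ (-0.831, -0.032, 0.555); φ = arcsin(p_z) ≈ 33.70°, λ = atan2(p_y, p_x) ≈ -177.80°.

≈ lat 34°, lon -178°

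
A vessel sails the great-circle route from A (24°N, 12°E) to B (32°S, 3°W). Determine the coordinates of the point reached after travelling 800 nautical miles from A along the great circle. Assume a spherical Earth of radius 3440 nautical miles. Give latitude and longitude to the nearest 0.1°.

≈ (11.1°N, 8.5°E)

From cos δ = sin φ₁ sin φ₂ + cos φ₁ cos φ₂ cos Δλ, the central angle is δ ≈ 1.009 rad (57.8°). The total great-circle distance is δ·R ≈ 1.009 × 3440 ≈ 3471 nmi, so the target fraction is f = 800/3471 ≈ 0.231.
Interpolate at f ≈ 0.231 with slerp weights a = sin((1−f)δ)/sin δ ≈ 0.828, b = sin(fδ)/sin δ ≈ 0.272.
p = a·p₁ + b·p₂ ≈ (0.971, 0.145, 0.192); φ = arcsin(p_z) ≈ 11.10°, λ = atan2(p_y, p_x) ≈ 8.51°.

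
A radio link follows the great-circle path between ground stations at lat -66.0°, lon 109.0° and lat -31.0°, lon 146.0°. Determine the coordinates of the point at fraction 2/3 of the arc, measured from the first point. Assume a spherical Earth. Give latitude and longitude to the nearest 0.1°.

≈ lat -43.7°, lon 139.0°

Convert each endpoint to a unit vector on the sphere (x = cos φ cos λ, y = cos φ sin λ, z = sin φ).
The central angle between the endpoints is δ = arccos(p₁·p₂) ≈ 0.724 rad (41.5°).
Interpolate at f = 2/3 with slerp weights a = sin((1−f)δ)/sin δ ≈ 0.361, b = sin(fδ)/sin δ ≈ 0.701.
p = a·p₁ + b·p₂ ≈ (-0.546, 0.475, -0.691); φ = arcsin(p_z) ≈ -43.67°, λ = atan2(p_y, p_x) ≈ 138.99°.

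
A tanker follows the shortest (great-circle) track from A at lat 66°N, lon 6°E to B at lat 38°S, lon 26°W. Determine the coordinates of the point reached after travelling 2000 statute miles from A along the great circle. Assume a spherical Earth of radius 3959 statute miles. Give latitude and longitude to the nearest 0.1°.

The haversine formula gives a central angle δ ≈ 1.866 rad (106.9°) between the endpoints. The total great-circle distance is δ·R ≈ 1.866 × 3959 ≈ 7386 mi, so the target fraction is f = 2000/7386 ≈ 0.271.
Interpolate at f ≈ 0.271 with slerp weights a = sin((1−f)δ)/sin δ ≈ 1.022, b = sin(fδ)/sin δ ≈ 0.506.
p = a·p₁ + b·p₂ ≈ (0.772, -0.131, 0.622); φ = arcsin(p_z) ≈ 38.49°, λ = atan2(p_y, p_x) ≈ -9.65°.

≈ lat 38.5°N, lon 9.7°W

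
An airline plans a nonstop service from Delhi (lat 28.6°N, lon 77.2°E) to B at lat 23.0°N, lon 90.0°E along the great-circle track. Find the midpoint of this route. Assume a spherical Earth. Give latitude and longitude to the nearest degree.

≈ lat 26°N, lon 84°E

The haversine formula gives a central angle δ ≈ 0.223 rad (12.8°) between the endpoints.
Interpolate at f = 1/2 with slerp weights a = sin((1−f)δ)/sin δ ≈ 0.503, b = sin(fδ)/sin δ ≈ 0.503.
p = a·p₁ + b·p₂ ≈ (0.098, 0.894, 0.437); φ = arcsin(p_z) ≈ 25.94°, λ = atan2(p_y, p_x) ≈ 83.75°.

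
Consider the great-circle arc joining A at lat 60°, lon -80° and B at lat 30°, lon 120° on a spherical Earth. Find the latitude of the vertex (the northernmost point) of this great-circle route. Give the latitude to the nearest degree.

The great circle lies in the plane with unit normal n̂ = (p₁ × p₂)/|p₁ × p₂|.
Here n̂_z ≈ -0.148; the vertex latitude is φ_max = arccos|n̂_z| ≈ 81.5°.
Check via Clairaut: cos φ_max = |cos φ₁| · sin C = cos(60.0°)·sin(17.2°) ≈ 0.148, again giving ≈ 81.5°.

≈ 81°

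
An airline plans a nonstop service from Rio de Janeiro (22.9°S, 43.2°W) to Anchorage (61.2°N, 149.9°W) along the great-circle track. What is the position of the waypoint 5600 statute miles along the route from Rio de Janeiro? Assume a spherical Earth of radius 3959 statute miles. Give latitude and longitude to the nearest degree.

Convert each endpoint to a unit vector on the sphere (x = cos φ cos λ, y = cos φ sin λ, z = sin φ).
The central angle between the endpoints is δ = arccos(p₁·p₂) ≈ 2.058 rad (117.9°). The total great-circle distance is δ·R ≈ 2.058 × 3959 ≈ 8149 mi, so the target fraction is f = 5600/8149 ≈ 0.687.
Interpolate at f ≈ 0.687 with slerp weights a = sin((1−f)δ)/sin δ ≈ 0.680, b = sin(fδ)/sin δ ≈ 1.118.
p = a·p₁ + b·p₂ ≈ (-0.010, -0.699, 0.715); φ = arcsin(p_z) ≈ 45.68°, λ = atan2(p_y, p_x) ≈ -90.80°.

≈ 46°N, 91°W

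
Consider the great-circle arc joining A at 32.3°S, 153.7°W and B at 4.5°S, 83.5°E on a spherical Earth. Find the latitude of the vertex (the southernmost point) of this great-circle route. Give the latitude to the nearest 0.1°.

The great circle lies in the plane with unit normal n̂ = (p₁ × p₂)/|p₁ × p₂|.
Here n̂_z ≈ -0.778; the vertex latitude is φ_max = arccos|n̂_z| ≈ 38.9°.
Check via Clairaut: cos φ_max = |cos φ₁| · sin C = cos(32.3°)·sin(113.0°) ≈ 0.778, again giving ≈ 38.9°.

≈ 38.9°S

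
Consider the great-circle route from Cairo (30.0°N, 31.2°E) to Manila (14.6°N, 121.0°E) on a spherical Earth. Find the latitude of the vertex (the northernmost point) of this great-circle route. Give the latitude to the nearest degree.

≈ 32°N

The great circle lies in the plane with unit normal n̂ = (p₁ × p₂)/|p₁ × p₂|.
Here n̂_z ≈ +0.845; the vertex latitude is φ_max = arccos|n̂_z| ≈ 32.3°.
Check via Clairaut: cos φ_max = |cos φ₁| · sin C = cos(30.0°)·sin(77.4°) ≈ 0.845, again giving ≈ 32.3°.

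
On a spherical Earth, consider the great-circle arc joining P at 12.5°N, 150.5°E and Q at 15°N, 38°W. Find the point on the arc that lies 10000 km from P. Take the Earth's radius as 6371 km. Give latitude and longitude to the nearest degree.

Convert each endpoint to a unit vector on the sphere (x = cos φ cos λ, y = cos φ sin λ, z = sin φ).
The central angle between the endpoints is δ = arccos(p₁·p₂) ≈ 2.640 rad (151.2°). The total great-circle distance is δ·R ≈ 2.640 × 6371 ≈ 16817 km, so the target fraction is f = 10000/16817 ≈ 0.595.
Interpolate at f ≈ 0.595 with slerp weights a = sin((1−f)δ)/sin δ ≈ 1.823, b = sin(fδ)/sin δ ≈ 2.078.
p = a·p₁ + b·p₂ ≈ (0.033, -0.359, 0.933); φ = arcsin(p_z) ≈ 68.84°, λ = atan2(p_y, p_x) ≈ -84.79°.

≈ 69°N, 85°W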